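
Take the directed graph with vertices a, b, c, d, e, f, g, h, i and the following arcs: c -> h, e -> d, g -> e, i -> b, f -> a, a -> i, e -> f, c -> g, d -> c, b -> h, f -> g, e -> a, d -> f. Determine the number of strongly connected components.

{c, d, e, f, g} are all mutually reachable — one SCC of size 5.
{a} is an SCC by itself.
{i} is an SCC by itself.
{b} is an SCC by itself.
{h} is an SCC by itself.
That gives 5 strongly connected components.

5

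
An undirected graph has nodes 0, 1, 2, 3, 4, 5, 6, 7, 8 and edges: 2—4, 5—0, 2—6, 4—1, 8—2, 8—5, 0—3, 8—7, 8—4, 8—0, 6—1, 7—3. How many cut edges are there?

The edges on the cycle 8-2-6-1-4-8 are not bridges since each lies on that cycle.
Every edge lies on some cycle, so there are no bridges.

0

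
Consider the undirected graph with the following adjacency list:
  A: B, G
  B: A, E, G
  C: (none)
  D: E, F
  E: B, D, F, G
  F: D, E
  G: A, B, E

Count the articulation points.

1

Removing E increases the component count from 2 to 3, so E is a cut vertex.
By contrast removing B leaves 2 components; it is not a cut vertex. No other vertex is a cut vertex either.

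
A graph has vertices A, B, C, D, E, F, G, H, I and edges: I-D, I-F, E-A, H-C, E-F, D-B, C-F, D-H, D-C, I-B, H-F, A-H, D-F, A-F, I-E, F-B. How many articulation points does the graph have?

0

Removing D, for instance, still leaves 2 components. No single vertex removal increases the component count — the graph has no articulation points.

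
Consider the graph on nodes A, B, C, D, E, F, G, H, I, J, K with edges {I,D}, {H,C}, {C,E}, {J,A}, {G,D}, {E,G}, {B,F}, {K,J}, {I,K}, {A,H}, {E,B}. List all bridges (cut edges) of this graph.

B-E, B-F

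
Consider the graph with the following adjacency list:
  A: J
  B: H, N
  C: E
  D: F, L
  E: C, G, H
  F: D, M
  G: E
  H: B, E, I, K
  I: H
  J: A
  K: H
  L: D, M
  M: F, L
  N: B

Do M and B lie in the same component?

The component containing M is {D, F, L, M}, and B is not in it.

No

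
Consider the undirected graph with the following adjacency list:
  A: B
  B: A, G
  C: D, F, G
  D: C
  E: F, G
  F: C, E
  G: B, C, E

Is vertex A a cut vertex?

No

Deleting A leaves 1 component (was 1), so A is not a cut vertex.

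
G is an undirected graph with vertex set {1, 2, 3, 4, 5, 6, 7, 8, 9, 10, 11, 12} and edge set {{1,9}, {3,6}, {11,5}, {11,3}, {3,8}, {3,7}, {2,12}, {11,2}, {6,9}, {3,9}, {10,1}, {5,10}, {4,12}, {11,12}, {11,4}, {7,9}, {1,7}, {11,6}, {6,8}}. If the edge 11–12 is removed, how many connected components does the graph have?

11 and 12 are still connected via 11-2-12, so the component count stays at 1.

1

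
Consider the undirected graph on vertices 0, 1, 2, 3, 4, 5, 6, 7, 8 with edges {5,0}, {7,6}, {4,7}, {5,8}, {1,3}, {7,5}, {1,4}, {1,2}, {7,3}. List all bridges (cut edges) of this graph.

The edges on the cycle 1-4-7-3-1 are not bridges since each lies on that cycle.
But removing 6—7 disconnects 6 from 7; removing 5—8 disconnects 5 from 8; removing 5—0 disconnects 5 from 0; removing 7—5 disconnects 7 from 5 — these are bridges.
In total 5 edges are bridges.

0-5, 1-2, 5-7, 5-8, 6-7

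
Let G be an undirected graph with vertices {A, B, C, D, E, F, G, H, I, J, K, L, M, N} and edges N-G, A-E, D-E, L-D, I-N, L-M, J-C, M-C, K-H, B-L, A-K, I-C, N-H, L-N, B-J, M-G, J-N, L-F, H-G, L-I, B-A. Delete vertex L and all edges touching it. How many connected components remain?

2

With L gone, the remaining components are: {F}; {A, B, C, D, E, G, H, I, J, K, M, N}.
That is 2 components.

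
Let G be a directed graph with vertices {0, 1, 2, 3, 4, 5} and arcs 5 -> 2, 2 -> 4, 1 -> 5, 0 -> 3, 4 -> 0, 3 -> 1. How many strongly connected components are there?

{0, 1, 2, 3, 4, 5} are all mutually reachable — one SCC of size 6.
That gives 1 strongly connected component.

1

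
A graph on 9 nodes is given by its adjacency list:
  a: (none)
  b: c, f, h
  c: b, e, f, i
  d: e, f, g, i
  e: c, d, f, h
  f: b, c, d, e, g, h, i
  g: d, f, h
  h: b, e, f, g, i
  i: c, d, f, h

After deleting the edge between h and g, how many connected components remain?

h and g are still connected via h-f-g, so the component count stays at 2.

2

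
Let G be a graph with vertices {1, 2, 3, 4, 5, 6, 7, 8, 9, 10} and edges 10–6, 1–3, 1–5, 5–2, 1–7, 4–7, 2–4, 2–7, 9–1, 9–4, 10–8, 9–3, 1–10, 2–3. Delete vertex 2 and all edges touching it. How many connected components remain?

1

With 2 gone, the remaining components are: {1, 3, 4, 5, 6, 7, 8, 9, 10}.
That is 1 component.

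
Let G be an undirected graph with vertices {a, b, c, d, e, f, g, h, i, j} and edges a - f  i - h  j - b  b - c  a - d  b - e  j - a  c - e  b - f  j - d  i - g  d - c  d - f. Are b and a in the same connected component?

Yes

From b we can reach a, b, c, d, e, f, j, which includes a.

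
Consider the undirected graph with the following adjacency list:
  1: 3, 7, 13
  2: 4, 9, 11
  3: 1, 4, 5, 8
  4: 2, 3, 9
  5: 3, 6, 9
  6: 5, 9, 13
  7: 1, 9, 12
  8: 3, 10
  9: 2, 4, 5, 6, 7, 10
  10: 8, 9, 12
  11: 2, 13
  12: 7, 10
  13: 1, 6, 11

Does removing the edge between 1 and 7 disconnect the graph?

After removing 1-7, the path 1-3-5-9-7 still connects them, so the edge is not a bridge.

No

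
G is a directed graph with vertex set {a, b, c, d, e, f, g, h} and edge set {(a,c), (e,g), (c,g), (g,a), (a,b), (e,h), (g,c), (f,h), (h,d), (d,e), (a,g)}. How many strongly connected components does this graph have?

4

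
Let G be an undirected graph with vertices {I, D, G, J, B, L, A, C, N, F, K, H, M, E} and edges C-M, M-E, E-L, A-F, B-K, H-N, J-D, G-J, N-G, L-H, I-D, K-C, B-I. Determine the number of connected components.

2

Starting from A we can reach A, F. That is one component of size 2.
Starting from B we can reach B, C, D, E, G, H, I, J, K, L, M, N. That is one component of size 12.
Total: 2 components.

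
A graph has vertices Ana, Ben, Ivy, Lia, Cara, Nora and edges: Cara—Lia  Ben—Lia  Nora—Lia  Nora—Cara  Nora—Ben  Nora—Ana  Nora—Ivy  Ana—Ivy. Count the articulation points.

1

Removing Nora increases the component count from 1 to 2, so Nora is a cut vertex.
By contrast removing Lia leaves 1 component; it is not a cut vertex. No other vertex is a cut vertex either.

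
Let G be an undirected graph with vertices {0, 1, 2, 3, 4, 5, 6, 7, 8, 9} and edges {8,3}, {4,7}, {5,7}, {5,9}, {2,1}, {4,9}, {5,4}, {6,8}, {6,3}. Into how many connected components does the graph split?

0 is isolated — a component by itself.
Starting from 1 we can reach 1, 2. That is one component of size 2.
Starting from 3 we can reach 3, 6, 8. That is one component of size 3.
Starting from 4 we can reach 4, 5, 7, 9. That is one component of size 4.
Total: 4 components.

4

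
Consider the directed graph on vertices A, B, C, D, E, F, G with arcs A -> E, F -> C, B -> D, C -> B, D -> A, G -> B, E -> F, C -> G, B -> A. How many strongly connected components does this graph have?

{A, B, C, D, E, F, G} are all mutually reachable — one SCC of size 7.
That gives 1 strongly connected component.

1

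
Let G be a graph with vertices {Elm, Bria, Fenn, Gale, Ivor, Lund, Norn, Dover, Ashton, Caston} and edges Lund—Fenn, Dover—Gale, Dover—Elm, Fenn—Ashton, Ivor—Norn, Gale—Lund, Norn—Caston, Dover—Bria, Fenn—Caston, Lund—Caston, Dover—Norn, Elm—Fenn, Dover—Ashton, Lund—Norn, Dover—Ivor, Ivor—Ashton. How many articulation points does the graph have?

1

Removing Dover increases the component count from 1 to 2, so Dover is a cut vertex.
By contrast removing Lund leaves 1 component; it is not a cut vertex. No other vertex is a cut vertex either.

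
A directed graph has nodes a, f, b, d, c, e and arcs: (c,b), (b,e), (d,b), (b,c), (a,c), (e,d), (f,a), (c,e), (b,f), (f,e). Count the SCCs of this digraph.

{a, b, c, d, e, f} are all mutually reachable — one SCC of size 6.
That gives 1 strongly connected component.

1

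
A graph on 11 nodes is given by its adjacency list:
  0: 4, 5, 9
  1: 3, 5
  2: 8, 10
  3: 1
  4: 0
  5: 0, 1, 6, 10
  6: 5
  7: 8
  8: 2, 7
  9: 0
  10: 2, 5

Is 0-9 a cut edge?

Yes

Removing 0-9 leaves no path between 0 and 9: the component count goes from 1 to 2. So it is a bridge.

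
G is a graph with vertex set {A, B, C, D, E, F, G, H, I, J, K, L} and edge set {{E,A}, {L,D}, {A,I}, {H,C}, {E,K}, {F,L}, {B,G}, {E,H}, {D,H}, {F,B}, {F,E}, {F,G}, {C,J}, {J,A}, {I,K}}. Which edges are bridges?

The edges on the cycle F-B-G-F are not bridges since each lies on that cycle.
Every edge lies on some cycle, so there are no bridges.

none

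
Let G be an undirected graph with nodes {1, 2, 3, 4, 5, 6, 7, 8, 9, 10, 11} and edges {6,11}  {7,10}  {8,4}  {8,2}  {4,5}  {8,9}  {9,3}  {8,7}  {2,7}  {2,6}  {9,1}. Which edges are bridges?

The edges on the cycle 8-2-7-8 are not bridges since each lies on that cycle.
But removing 6–2 disconnects 6 from 2; removing 9–1 disconnects 9 from 1; removing 4–5 disconnects 4 from 5; removing 7–10 disconnects 7 from 10 — these are bridges.
In total 8 edges are bridges.

1-9, 10-7, 11-6, 2-6, 3-9, 4-5, 4-8, 8-9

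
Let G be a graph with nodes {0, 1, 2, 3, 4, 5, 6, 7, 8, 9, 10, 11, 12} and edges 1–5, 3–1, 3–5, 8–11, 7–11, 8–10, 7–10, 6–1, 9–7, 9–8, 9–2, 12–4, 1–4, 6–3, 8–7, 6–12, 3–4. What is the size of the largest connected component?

0 is isolated — a component by itself.
Starting from 2 we can reach 2, 7, 8, 9, 10, 11. That is one component of size 6.
Starting from 1 we can reach 1, 3, 4, 5, 6, 12. That is one component of size 6.
The largest has 6 vertices.

6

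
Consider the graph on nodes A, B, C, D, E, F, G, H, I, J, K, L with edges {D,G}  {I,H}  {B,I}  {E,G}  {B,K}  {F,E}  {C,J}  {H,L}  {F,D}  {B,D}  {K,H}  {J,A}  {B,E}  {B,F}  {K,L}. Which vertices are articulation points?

Removing B increases the component count from 2 to 3, so B is a cut vertex.
Removing J increases the component count from 2 to 3, so J is a cut vertex.
By contrast removing F leaves 2 components; it is not a cut vertex. No other vertex is a cut vertex either.

B, J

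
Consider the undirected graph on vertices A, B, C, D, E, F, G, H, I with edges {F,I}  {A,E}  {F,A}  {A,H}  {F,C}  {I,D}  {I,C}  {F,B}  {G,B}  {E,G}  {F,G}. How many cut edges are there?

2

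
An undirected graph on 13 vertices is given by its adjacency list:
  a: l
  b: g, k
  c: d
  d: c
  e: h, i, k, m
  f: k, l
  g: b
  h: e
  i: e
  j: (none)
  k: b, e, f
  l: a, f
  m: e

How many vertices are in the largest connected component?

10

j is isolated — a component by itself.
Starting from c we can reach c, d. That is one component of size 2.
Starting from a we can reach a, b, e, f, g, h, i, k, l, m. That is one component of size 10.
The largest has 10 vertices.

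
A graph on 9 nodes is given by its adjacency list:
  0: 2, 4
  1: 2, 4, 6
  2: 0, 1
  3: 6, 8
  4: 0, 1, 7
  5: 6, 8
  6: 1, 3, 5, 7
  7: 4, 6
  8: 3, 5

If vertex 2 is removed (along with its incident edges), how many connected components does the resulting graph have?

1

With 2 gone, the remaining components are: {0, 1, 3, 4, 5, 6, 7, 8}.
That is 1 component.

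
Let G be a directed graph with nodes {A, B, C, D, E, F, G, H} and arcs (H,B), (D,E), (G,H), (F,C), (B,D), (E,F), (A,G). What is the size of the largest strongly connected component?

{D} is an SCC by itself.
{E} is an SCC by itself.
{G} is an SCC by itself.
{A} is an SCC by itself.
{F} is an SCC by itself.
(and 3 more singleton SCCs)
The largest has 1 vertex.

1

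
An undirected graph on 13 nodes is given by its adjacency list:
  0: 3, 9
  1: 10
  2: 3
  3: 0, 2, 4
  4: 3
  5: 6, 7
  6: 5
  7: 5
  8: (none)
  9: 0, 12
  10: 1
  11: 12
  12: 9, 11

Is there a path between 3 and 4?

Yes

From 3 we can reach 0, 2, 3, 4, 9, 11, 12, which includes 4.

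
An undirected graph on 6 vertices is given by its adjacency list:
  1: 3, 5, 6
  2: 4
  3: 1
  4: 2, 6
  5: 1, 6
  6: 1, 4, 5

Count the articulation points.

3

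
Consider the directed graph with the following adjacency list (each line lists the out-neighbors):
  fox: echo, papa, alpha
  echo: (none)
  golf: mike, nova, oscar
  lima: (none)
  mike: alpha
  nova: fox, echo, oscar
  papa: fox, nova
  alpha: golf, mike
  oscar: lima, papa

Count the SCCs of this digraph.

{fox, golf, mike, nova, papa, alpha, oscar} are all mutually reachable — one SCC of size 7.
{lima} is an SCC by itself.
{echo} is an SCC by itself.
That gives 3 strongly connected components.

3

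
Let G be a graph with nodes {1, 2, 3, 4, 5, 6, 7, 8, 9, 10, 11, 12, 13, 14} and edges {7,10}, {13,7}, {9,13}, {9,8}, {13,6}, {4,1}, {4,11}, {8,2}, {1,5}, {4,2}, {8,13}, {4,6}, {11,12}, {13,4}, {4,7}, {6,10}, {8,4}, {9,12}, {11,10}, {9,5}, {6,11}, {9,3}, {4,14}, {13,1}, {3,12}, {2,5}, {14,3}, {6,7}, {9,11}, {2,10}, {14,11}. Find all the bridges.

none

The edges on the cycle 9-8-2-5-1-13-9 are not bridges since each lies on that cycle.
Every edge lies on some cycle, so there are no bridges.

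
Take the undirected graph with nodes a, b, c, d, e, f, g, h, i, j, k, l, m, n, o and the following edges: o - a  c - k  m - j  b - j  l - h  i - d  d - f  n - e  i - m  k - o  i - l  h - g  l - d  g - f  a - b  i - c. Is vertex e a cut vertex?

No

Deleting e leaves 2 components (was 2), so e is not a cut vertex.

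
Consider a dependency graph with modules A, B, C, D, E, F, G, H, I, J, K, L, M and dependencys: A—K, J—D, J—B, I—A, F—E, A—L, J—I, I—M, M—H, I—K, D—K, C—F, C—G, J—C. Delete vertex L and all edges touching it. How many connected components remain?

With L gone, the remaining components are: {A, B, C, D, E, F, G, H, I, J, K, M}.
That is 1 component.

1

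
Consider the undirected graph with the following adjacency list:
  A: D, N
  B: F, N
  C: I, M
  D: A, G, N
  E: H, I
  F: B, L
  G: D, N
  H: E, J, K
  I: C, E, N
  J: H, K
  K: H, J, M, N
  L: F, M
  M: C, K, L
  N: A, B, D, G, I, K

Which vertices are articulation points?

Removing N increases the component count from 1 to 2, so N is a cut vertex.
By contrast removing F leaves 1 component; it is not a cut vertex. No other vertex is a cut vertex either.

N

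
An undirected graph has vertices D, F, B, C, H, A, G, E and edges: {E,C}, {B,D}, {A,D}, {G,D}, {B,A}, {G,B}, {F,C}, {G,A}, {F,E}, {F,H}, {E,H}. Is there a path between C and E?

From C we can reach C, E, F, H, which includes E.

Yes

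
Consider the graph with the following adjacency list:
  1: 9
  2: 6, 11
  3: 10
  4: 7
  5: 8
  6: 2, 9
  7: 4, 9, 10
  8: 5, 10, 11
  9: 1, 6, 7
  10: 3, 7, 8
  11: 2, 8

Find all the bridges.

The edges on the cycle 7-9-6-2-11-8-10-7 are not bridges since each lies on that cycle.
But removing 7-4 disconnects 7 from 4; removing 3-10 disconnects 3 from 10; removing 9-1 disconnects 9 from 1; removing 5-8 disconnects 5 from 8 — these are bridges.

1-9, 10-3, 4-7, 5-8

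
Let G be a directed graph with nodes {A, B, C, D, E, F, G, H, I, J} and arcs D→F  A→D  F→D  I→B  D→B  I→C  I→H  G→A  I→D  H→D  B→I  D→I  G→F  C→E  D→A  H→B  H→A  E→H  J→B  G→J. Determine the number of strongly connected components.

{A, B, C, D, E, F, H, I} are all mutually reachable — one SCC of size 8.
{G} is an SCC by itself.
{J} is an SCC by itself.
That gives 3 strongly connected components.

3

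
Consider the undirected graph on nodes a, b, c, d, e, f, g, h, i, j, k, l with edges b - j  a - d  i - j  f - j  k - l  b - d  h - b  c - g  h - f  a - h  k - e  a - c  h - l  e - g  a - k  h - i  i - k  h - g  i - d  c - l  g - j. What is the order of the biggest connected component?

Starting from a we can reach a, b, c, d, e, f, g, h, i, j, k, l. That is one component of size 12.
The largest has 12 vertices.

12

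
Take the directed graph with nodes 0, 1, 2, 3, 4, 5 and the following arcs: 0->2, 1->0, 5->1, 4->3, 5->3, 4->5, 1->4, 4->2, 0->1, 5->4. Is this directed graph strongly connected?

There is no directed path from 2 to 1, so the graph is not strongly connected.

No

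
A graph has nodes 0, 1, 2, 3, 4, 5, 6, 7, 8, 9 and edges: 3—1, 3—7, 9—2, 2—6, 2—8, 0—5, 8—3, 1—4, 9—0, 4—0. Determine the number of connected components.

Starting from 0 we can reach 0, 1, 2, 3, 4, 5, 6, 7, 8, 9. That is one component of size 10.
Total: 1 component.

1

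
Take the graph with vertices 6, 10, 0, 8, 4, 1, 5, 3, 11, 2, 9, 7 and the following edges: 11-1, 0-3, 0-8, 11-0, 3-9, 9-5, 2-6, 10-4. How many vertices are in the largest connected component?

7 is isolated — a component by itself.
Starting from 4 we can reach 4, 10. That is one component of size 2.
Starting from 2 we can reach 2, 6. That is one component of size 2.
Starting from 0 we can reach 0, 1, 3, 5, 8, 9, 11. That is one component of size 7.
The largest has 7 vertices.

7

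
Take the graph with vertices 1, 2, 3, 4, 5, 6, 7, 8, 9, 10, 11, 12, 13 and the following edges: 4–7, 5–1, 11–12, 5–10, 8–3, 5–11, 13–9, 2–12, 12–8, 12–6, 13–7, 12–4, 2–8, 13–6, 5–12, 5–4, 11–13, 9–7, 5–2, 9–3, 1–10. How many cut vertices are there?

1

Removing 5 increases the component count from 1 to 2, so 5 is a cut vertex.
By contrast removing 10 leaves 1 component; it is not a cut vertex. No other vertex is a cut vertex either.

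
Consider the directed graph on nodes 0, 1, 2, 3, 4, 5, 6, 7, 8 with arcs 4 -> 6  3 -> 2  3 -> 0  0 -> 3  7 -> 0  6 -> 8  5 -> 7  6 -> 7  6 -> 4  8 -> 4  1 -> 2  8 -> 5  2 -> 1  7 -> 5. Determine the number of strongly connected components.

4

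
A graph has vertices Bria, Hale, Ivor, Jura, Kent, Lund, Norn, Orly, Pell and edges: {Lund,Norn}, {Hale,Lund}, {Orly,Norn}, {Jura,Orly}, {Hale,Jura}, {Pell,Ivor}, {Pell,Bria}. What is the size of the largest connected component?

5

Kent is isolated — a component by itself.
Starting from Bria we can reach Bria, Ivor, Pell. That is one component of size 3.
Starting from Hale we can reach Hale, Jura, Lund, Norn, Orly. That is one component of size 5.
The largest has 5 vertices.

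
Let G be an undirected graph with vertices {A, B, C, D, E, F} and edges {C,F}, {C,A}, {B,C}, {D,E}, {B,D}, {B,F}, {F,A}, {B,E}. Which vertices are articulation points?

B

Removing B increases the component count from 1 to 2, so B is a cut vertex.
By contrast removing C leaves 1 component; it is not a cut vertex. No other vertex is a cut vertex either.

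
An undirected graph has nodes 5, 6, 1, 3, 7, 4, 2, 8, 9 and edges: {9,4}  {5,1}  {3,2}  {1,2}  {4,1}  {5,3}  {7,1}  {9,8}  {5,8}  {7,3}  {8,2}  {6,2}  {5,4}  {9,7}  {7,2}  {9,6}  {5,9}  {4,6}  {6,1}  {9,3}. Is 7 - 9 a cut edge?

No

After removing 7 - 9, the path 7-3-9 still connects them, so the edge is not a bridge.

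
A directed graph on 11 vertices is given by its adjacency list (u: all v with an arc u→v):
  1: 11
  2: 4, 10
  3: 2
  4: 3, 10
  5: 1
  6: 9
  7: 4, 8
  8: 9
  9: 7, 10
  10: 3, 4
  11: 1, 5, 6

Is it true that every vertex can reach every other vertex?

No

There is no directed path from 6 to 11, so the graph is not strongly connected.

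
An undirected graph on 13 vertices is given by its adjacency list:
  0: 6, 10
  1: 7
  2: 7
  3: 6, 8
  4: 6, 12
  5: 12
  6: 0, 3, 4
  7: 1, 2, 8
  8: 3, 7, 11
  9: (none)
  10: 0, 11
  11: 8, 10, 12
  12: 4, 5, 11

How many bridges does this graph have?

The edges on the cycle 11-12-4-6-0-10-11 are not bridges since each lies on that cycle.
But removing 7-8 disconnects 7 from 8; removing 7-1 disconnects 7 from 1; removing 5-12 disconnects 5 from 12; removing 7-2 disconnects 7 from 2 — these are bridges.
That makes 4 bridges.

4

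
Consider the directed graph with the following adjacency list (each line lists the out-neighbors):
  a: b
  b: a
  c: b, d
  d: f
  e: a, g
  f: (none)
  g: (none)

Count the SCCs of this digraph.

6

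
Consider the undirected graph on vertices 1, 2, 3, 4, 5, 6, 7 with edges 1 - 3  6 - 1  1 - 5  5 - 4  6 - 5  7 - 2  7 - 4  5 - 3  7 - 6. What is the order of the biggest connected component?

7

Starting from 1 we can reach 1, 2, 3, 4, 5, 6, 7. That is one component of size 7.
The largest has 7 vertices.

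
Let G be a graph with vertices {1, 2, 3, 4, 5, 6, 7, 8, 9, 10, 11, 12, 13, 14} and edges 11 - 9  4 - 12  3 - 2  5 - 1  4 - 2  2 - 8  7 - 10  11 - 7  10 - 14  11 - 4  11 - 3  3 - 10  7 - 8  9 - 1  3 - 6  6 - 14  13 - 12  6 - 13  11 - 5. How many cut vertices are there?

1

Removing 11 increases the component count from 1 to 2, so 11 is a cut vertex.
By contrast removing 12 leaves 1 component; it is not a cut vertex. No other vertex is a cut vertex either.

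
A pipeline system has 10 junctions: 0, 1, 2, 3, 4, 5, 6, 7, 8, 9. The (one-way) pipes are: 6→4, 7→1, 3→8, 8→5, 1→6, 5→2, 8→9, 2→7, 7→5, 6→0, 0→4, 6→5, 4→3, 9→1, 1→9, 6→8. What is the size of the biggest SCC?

{0, 1, 2, 3, 4, 5, 6, 7, 8, 9} are all mutually reachable — one SCC of size 10.
The largest has 10 vertices.

10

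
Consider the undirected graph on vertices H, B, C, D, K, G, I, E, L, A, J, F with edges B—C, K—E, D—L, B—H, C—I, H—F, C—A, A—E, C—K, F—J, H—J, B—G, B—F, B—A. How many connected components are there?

Starting from D we can reach D, L. That is one component of size 2.
Starting from A we can reach A, B, C, E, F, G, H, I, J, K. That is one component of size 10.
Total: 2 components.

2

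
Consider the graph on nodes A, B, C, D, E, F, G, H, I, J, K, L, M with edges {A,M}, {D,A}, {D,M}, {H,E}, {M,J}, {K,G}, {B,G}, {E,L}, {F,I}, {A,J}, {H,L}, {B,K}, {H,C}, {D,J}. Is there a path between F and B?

No

The component containing F is {F, I}, and B is not in it.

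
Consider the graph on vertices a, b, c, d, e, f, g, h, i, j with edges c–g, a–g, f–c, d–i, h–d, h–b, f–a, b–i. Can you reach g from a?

From a we can reach a, c, f, g, which includes g.

Yes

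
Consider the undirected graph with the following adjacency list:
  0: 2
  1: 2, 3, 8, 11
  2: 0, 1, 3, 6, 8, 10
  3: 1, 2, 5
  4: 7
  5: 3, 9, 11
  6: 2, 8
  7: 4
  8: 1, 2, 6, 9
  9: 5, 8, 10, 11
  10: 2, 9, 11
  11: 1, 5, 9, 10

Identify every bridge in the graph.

0-2, 4-7

The edges on the cycle 9-11-10-9 are not bridges since each lies on that cycle.
But removing 7-4 disconnects 7 from 4; removing 0-2 disconnects 0 from 2 — these are bridges.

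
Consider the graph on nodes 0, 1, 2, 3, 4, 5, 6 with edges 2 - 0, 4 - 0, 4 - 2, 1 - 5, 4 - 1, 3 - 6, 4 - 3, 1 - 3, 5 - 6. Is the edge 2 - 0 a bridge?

After removing 2 - 0, the path 2-4-0 still connects them, so the edge is not a bridge.

No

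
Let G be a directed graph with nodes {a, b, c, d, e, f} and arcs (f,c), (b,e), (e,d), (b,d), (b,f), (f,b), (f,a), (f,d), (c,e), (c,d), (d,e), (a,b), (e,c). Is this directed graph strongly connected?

There is no directed path from c to a, so the graph is not strongly connected.

No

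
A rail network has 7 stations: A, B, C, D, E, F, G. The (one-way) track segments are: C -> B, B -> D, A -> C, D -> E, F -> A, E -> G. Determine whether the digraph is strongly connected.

No

There is no directed path from E to D, so the graph is not strongly connected.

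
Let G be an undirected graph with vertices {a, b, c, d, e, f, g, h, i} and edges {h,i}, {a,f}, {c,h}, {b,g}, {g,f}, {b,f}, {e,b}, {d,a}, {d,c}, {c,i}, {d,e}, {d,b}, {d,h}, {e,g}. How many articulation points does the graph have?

Removing d increases the component count from 1 to 2, so d is a cut vertex.
By contrast removing e leaves 1 component; it is not a cut vertex. No other vertex is a cut vertex either.

1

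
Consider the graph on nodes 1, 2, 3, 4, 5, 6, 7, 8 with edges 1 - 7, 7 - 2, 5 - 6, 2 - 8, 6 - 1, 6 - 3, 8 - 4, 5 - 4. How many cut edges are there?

1

The edges on the cycle 5-6-1-7-2-8-4-5 are not bridges since each lies on that cycle.
But removing 6 - 3 disconnects 6 from 3 — this is a bridge.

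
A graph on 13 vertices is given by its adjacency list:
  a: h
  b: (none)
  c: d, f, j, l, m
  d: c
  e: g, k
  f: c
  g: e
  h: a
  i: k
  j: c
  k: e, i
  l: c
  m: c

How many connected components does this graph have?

4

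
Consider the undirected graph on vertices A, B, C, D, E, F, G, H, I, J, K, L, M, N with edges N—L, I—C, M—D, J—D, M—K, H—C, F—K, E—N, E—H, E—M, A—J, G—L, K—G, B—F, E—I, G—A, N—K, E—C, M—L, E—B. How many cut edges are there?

0

The edges on the cycle E-B-F-K-N-E are not bridges since each lies on that cycle.
Every edge lies on some cycle, so there are no bridges.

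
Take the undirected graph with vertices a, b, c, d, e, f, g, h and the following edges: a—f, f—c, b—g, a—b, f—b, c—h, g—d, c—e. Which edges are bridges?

b-g, c-e, c-f, c-h, d-g

The edges on the cycle a-f-b-a are not bridges since each lies on that cycle.
But removing f—c disconnects f from c; removing c—h disconnects c from h; removing b—g disconnects b from g; removing g—d disconnects g from d — these are bridges.
In total 5 edges are bridges.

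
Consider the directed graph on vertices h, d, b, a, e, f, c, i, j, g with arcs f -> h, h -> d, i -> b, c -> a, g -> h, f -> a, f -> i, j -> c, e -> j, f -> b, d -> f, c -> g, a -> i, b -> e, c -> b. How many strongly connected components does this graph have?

1

{a, b, c, d, e, f, g, h, i, j} are all mutually reachable — one SCC of size 10.
That gives 1 strongly connected component.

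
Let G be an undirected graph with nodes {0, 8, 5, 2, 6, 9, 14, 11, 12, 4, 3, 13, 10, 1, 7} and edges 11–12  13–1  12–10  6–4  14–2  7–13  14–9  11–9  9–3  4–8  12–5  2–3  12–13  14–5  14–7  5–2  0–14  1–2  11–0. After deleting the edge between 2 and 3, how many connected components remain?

2

2 and 3 are still connected via 2-14-9-3, so the component count stays at 2.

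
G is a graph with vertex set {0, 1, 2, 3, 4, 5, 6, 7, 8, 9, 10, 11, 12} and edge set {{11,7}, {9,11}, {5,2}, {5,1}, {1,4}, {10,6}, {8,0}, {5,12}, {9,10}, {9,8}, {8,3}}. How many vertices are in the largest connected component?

Starting from 1 we can reach 1, 2, 4, 5, 12. That is one component of size 5.
Starting from 0 we can reach 0, 3, 6, 7, 8, 9, 10, 11. That is one component of size 8.
The largest has 8 vertices.

8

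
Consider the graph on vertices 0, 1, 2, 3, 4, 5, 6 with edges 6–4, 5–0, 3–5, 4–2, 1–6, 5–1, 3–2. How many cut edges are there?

The edges on the cycle 3-5-1-6-4-2-3 are not bridges since each lies on that cycle.
But removing 5–0 disconnects 5 from 0 — this is a bridge.

1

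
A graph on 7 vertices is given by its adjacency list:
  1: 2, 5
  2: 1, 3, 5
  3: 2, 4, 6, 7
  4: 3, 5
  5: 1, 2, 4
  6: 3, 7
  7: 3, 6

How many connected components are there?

1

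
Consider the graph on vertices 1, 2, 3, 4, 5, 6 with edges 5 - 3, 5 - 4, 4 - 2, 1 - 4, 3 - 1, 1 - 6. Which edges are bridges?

The edges on the cycle 5-3-1-4-5 are not bridges since each lies on that cycle.
But removing 1 - 6 disconnects 1 from 6; removing 4 - 2 disconnects 4 from 2 — these are bridges.

1-6, 2-4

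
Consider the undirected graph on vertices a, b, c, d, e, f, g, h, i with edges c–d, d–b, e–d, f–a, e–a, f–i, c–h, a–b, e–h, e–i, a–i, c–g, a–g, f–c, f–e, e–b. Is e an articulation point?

No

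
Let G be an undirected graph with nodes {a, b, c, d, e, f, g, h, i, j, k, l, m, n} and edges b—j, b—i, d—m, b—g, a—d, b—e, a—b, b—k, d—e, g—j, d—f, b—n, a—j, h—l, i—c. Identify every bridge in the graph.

b-i, b-k, b-n, c-i, d-f, d-m, h-l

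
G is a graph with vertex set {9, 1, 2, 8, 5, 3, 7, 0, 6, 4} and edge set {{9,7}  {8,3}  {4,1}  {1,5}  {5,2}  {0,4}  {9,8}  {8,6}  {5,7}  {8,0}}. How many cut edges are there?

3

The edges on the cycle 9-8-0-4-1-5-7-9 are not bridges since each lies on that cycle.
But removing 6—8 disconnects 6 from 8; removing 8—3 disconnects 8 from 3; removing 2—5 disconnects 2 from 5 — these are bridges.
That makes 3 bridges.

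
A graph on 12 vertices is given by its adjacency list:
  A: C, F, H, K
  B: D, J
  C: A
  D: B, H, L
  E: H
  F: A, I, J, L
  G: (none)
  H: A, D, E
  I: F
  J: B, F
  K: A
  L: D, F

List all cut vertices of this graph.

Removing A increases the component count from 2 to 4, so A is a cut vertex.
Removing F increases the component count from 2 to 3, so F is a cut vertex.
Removing H increases the component count from 2 to 3, so H is a cut vertex.
By contrast removing C leaves 2 components; it is not a cut vertex. No other vertex is a cut vertex either.

A, F, H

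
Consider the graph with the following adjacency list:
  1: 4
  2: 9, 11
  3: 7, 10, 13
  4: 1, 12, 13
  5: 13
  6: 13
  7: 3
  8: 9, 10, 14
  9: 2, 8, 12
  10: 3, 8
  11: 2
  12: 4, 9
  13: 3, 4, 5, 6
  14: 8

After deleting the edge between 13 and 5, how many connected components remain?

2

Before removal there is 1 component.
13-5 is a bridge — removing it separates 13's side from 5's side.
After removal: 2 components.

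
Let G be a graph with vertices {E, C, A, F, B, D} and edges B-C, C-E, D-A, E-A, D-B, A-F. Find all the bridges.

A-F

The edges on the cycle D-B-C-E-A-D are not bridges since each lies on that cycle.
But removing A-F disconnects A from F — this is a bridge.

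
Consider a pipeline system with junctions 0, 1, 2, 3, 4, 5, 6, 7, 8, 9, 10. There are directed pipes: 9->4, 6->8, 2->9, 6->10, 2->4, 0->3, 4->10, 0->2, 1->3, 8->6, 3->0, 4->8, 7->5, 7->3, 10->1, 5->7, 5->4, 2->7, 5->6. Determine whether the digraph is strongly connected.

Yes

From 4 we can reach every vertex (0, 1, 2, 3, 4, 5, 6, 7, 8, 9, 10), and every vertex can reach 4 (0, 1, 2, 3, 4, 5, 6, 7, 8, 9, 10). So the whole graph is one strongly connected component.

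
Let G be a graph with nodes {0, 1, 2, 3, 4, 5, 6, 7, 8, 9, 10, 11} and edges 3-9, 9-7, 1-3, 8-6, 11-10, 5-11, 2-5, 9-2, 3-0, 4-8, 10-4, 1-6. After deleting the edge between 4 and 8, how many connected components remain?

4 and 8 are still connected via 4-10-11-5-2-9-3-1-6-8, so the component count stays at 1.

1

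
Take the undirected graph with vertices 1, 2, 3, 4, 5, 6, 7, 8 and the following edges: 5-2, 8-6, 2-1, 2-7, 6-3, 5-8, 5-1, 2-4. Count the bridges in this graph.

5

The edges on the cycle 5-2-1-5 are not bridges since each lies on that cycle.
But removing 2-4 disconnects 2 from 4; removing 6-3 disconnects 6 from 3; removing 5-8 disconnects 5 from 8; removing 8-6 disconnects 8 from 6 — these are bridges.
In total 5 edges are bridges.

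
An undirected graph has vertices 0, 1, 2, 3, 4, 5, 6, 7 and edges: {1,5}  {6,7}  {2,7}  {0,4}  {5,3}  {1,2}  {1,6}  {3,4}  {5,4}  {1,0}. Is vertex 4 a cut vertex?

No

Deleting 4 leaves 1 component (was 1) (its neighbors 0, 3, 5 remain connected to each other), so 4 is not a cut vertex.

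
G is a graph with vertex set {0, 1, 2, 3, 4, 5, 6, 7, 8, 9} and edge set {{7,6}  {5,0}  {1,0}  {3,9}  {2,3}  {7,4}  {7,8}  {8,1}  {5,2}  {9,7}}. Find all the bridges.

4-7, 6-7

The edges on the cycle 5-2-3-9-7-8-1-0-5 are not bridges since each lies on that cycle.
But removing 6–7 disconnects 6 from 7; removing 4–7 disconnects 4 from 7 — these are bridges.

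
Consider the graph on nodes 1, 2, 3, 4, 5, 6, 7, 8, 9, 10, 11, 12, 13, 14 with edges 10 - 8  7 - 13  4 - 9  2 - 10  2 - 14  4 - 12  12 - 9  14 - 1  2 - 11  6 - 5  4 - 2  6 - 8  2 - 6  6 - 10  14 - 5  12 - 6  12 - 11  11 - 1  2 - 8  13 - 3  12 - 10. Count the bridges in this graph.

The edges on the cycle 2-11-1-14-2 are not bridges since each lies on that cycle.
But removing 13 - 3 disconnects 13 from 3; removing 7 - 13 disconnects 7 from 13 — these are bridges.
That makes 2 bridges.

2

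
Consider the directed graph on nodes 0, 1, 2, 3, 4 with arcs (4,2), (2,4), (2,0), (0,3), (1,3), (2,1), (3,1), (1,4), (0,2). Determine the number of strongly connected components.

{0, 1, 2, 3, 4} are all mutually reachable — one SCC of size 5.
That gives 1 strongly connected component.

1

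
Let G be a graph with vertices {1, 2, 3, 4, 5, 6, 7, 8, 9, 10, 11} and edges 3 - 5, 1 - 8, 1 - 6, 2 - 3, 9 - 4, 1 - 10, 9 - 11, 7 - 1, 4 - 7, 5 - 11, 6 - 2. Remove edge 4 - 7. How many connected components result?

4 and 7 are still connected via 4-9-11-5-3-2-6-1-7, so the component count stays at 1.

1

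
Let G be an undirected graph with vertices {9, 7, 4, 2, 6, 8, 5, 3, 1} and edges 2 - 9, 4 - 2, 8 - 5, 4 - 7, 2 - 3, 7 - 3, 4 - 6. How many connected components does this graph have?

3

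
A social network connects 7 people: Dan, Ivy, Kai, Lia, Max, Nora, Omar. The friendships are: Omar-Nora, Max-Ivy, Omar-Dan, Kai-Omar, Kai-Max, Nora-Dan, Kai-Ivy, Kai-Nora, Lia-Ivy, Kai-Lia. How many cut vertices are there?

1

Removing Kai increases the component count from 1 to 2, so Kai is a cut vertex.
By contrast removing Omar leaves 1 component; it is not a cut vertex. No other vertex is a cut vertex either.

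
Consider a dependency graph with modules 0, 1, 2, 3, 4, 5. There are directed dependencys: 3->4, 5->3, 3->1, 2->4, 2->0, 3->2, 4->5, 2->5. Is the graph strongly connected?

No

There is no directed path from 0 to 3, so the graph is not strongly connected.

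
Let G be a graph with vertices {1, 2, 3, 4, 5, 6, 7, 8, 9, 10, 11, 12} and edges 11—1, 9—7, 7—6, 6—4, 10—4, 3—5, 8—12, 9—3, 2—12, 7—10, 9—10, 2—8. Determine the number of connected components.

3

Starting from 1 we can reach 1, 11. That is one component of size 2.
Starting from 2 we can reach 2, 8, 12. That is one component of size 3.
Starting from 3 we can reach 3, 4, 5, 6, 7, 9, 10. That is one component of size 7.
Total: 3 components.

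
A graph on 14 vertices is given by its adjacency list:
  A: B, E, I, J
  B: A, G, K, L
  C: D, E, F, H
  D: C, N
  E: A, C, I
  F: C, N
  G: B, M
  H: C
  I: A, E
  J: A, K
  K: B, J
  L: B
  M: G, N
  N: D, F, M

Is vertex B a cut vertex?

Deleting B raises the number of components from 1 to 2, so B is a cut vertex.

Yes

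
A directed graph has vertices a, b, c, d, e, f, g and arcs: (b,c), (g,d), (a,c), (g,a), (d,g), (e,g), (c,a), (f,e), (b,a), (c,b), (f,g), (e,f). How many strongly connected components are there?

{a, b, c} are all mutually reachable — one SCC of size 3.
{d, g} are all mutually reachable — one SCC of size 2.
{e, f} are all mutually reachable — one SCC of size 2.
That gives 3 strongly connected components.

3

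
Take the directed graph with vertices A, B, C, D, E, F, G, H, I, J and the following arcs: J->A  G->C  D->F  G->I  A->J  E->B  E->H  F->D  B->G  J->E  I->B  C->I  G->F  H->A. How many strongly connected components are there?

{A, E, H, J} are all mutually reachable — one SCC of size 4.
{B, C, G, I} are all mutually reachable — one SCC of size 4.
{D, F} are all mutually reachable — one SCC of size 2.
That gives 3 strongly connected components.

3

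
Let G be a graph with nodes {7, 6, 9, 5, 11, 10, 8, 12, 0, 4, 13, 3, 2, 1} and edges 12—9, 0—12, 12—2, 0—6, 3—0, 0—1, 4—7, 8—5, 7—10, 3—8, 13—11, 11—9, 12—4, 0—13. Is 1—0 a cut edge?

Removing 1—0 leaves no path between 1 and 0: the component count goes from 1 to 2. So it is a bridge.

Yes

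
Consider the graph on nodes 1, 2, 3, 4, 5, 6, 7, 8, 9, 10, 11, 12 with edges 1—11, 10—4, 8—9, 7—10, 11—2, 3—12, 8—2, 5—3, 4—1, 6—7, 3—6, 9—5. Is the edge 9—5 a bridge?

No

After removing 9—5, the path 9-8-2-11-1-4-10-7-6-3-5 still connects them, so the edge is not a bridge.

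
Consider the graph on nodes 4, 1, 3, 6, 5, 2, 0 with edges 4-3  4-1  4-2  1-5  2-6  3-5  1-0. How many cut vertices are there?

Removing 1 increases the component count from 1 to 2, so 1 is a cut vertex.
Removing 2 increases the component count from 1 to 2, so 2 is a cut vertex.
Removing 4 increases the component count from 1 to 2, so 4 is a cut vertex.
By contrast removing 3 leaves 1 component; it is not a cut vertex. No other vertex is a cut vertex either.

3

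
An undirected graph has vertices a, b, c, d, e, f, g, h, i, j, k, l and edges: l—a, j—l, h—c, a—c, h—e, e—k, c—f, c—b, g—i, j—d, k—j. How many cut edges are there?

4

The edges on the cycle h-e-k-j-l-a-c-h are not bridges since each lies on that cycle.
But removing f—c disconnects f from c; removing b—c disconnects b from c; removing j—d disconnects j from d; removing g—i disconnects g from i — these are bridges.
That makes 4 bridges.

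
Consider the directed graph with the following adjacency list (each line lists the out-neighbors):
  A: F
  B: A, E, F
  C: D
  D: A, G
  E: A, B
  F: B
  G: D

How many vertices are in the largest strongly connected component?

{A, B, E, F} are all mutually reachable — one SCC of size 4.
{D, G} are all mutually reachable — one SCC of size 2.
{C} is an SCC by itself.
The largest has 4 vertices.

4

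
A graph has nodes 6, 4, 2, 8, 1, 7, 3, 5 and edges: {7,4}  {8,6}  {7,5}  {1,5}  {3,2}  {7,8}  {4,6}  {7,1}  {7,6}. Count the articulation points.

1

Removing 7 increases the component count from 2 to 3, so 7 is a cut vertex.
By contrast removing 5 leaves 2 components; it is not a cut vertex. No other vertex is a cut vertex either.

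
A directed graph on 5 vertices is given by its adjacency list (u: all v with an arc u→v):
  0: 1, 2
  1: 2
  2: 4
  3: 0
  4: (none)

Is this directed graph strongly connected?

No

There is no directed path from 2 to 1, so the graph is not strongly connected.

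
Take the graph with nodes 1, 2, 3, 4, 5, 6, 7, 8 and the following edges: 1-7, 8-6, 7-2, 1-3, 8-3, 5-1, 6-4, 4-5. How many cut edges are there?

2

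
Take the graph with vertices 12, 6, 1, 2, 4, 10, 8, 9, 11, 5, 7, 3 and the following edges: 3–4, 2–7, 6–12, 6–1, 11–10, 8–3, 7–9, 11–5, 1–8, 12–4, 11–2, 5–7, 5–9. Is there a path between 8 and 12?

From 8 we can reach 1, 3, 4, 6, 8, 12, which includes 12.

Yes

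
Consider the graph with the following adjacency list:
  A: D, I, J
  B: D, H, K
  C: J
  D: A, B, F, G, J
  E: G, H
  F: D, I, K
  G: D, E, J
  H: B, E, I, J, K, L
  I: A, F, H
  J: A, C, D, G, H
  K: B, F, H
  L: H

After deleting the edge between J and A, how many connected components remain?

1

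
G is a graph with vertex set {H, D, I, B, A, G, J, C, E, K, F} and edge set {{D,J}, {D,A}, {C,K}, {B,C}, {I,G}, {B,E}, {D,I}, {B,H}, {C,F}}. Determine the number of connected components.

2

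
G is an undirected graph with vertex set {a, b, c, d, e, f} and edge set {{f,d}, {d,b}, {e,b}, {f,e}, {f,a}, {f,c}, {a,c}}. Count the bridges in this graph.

The edges on the cycle f-a-c-f are not bridges since each lies on that cycle.
Every edge lies on some cycle, so there are no bridges.

0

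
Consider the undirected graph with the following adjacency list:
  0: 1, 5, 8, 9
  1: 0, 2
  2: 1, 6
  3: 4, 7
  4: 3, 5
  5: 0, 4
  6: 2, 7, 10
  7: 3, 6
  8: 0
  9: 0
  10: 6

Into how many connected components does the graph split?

Starting from 0 we can reach 0, 1, 2, 3, 4, 5, 6, 7, 8, 9, 10. That is one component of size 11.
Total: 1 component.

1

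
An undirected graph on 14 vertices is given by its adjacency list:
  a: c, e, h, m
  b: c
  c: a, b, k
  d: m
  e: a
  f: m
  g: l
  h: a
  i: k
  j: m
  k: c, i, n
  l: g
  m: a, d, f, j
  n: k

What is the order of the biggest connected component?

Starting from g we can reach g, l. That is one component of size 2.
Starting from a we can reach a, b, c, d, e, f, h, i, j, k, m, n. That is one component of size 12.
The largest has 12 vertices.

12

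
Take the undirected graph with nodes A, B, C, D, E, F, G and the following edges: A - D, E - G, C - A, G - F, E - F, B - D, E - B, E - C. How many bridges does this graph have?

0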